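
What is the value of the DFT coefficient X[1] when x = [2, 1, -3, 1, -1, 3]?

X[1] = Σ(n=0 to 5) x[n] · ω_6^(1n) where ω_6 = e^(-2πi/6)
= (2)·ω_6^0 + (1)·ω_6^1 + (-3)·ω_6^2 + (1)·ω_6^3 + (-1)·ω_6^4 + (3)·ω_6^5

X[1] = 5.0000+3.4641i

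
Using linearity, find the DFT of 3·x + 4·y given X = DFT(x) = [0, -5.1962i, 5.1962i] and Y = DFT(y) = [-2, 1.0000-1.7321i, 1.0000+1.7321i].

By linearity: DFT(3x + 4y) = 3·DFT(x) + 4·DFT(y)
= 3·[0, -5.1962i, 5.1962i] + 4·[-2, 1.0000-1.7321i, 1.0000+1.7321i]

Computing element-wise:
Z[0] = 3·(0) + 4·(-2) = -8
Z[1] = 3·(-5.1962i) + 4·(1.0000-1.7321i) = 4.0000-22.5170i
Z[2] = 3·(5.1962i) + 4·(1.0000+1.7321i) = 4.0000+22.5170i

DFT(3x + 4y) = 3·X + 4·Y = [-8, 4.0000-22.5170i, 4.0000+22.5170i]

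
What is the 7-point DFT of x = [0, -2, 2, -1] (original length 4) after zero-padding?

Original 4-point DFT: [-1, -2+1i, 5, -2-1i]
Zero-padded 7-point DFT provides frequency interpolation.

DFT_7([x, 0, ...]) = [-1, -0.7911+0.0477i, -1.9804+2.0358i, 3.2714+3.4064i, 3.2714-3.4064i, -1.9804-2.0358i, -0.7911-0.0477i]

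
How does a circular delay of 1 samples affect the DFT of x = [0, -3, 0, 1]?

Time shift by 1: X_shifted[k] = ω_4^(1k) · X[k]
Shifted x = [1, 0, -3, 0]

DFT(x[n-1]) = [-2, 4, -2, 4]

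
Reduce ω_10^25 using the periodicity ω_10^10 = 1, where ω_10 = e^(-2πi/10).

Since ω_10^10 = 1, powers reduce modulo 10.
25 mod 10 = 5
So ω_10^25 = ω_10^5 = e^(-2πi·5/10)

ω_10^25 = ω_10^5 = -1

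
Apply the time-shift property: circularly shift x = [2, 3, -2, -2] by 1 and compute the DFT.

Time shift by 1: X_shifted[k] = ω_4^(1k) · X[k]
Shifted x = [-2, 2, 3, -2]

DFT(x[n-1]) = [1, -5-4i, 1, -5+4i]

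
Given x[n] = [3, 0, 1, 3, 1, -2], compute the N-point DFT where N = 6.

X[k] = Σ(n=0 to 5) x[n] · ω_6^(nk)
where ω_6 = e^(-2πi/6)

Computing each X[k]:
X[0] = 6
X[1] = -2.0000-1.7321i
X[2] = 6.0000-1.7321i
X[3] = 4
X[4] = 6.0000+1.7321i
X[5] = -2.0000+1.7321i

X = [6, -2.0000-1.7321i, 6.0000-1.7321i, 4, 6.0000+1.7321i, -2.0000+1.7321i]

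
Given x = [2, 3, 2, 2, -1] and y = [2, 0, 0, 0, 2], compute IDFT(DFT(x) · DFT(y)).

(x ⊛ y)[n] = Σ(m=0 to 4) x[m] · y[(n-m) mod 5]

Computing each output sample:
(x ⊛ y)[0] = 10
(x ⊛ y)[1] = 10
(x ⊛ y)[2] = 8
(x ⊛ y)[3] = 2
(x ⊛ y)[4] = 2

x ⊛ y = [10, 10, 8, 2, 2]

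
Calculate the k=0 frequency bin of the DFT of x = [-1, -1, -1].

X[0] = Σ(n=0 to 2) x[n] · ω_3^0 = Σ x[n]
= (-1) + (-1) + (-1)

X[0] = -3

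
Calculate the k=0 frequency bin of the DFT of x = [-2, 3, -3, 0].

X[0] = Σ(n=0 to 3) x[n] · ω_4^0 = Σ x[n]
= (-2) + (3) + (-3) + (0)

X[0] = -2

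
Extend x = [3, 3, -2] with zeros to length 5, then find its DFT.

Original 3-point DFT: [4, 2.5000-4.3301i, 2.5000+4.3301i]
Zero-padded 5-point DFT provides frequency interpolation.

DFT_5([x, 0, ...]) = [4, 5.5451-1.6776i, -0.0451-3.6655i, -0.0451+3.6655i, 5.5451+1.6776i]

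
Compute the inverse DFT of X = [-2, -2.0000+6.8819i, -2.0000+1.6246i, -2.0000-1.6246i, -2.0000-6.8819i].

x[n] = (1/5) Σ(k=0 to 4) X[k] · e^(2πikn/5)

Computing each x[n]:
x[0] = -2
x[1] = -3
x[2] = -1
x[3] = 1
x[4] = 3

x = [-2, -3, -1, 1, 3]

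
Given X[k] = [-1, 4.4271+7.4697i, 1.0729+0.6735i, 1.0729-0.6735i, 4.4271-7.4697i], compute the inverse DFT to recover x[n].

x[n] = (1/5) Σ(k=0 to 4) X[k] · e^(2πikn/5)

Computing each x[n]:
x[0] = 2
x[1] = -3
x[2] = -3
x[3] = 0
x[4] = 3

x = [2, -3, -3, 0, 3]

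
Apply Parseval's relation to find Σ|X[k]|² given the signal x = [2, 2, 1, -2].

Parseval: Σ|x[n]|² = (1/N)Σ|X[k]|², so Σ|X[k]|² = N·Σ|x[n]|² = 4·13.0000

Σ|X[k]|² = N·Σ|x[n]|² = 4·13.0000 = 52.0000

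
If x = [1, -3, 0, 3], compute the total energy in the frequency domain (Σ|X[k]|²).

Parseval: Σ|x[n]|² = (1/N)Σ|X[k]|², so Σ|X[k]|² = N·Σ|x[n]|² = 4·19.0000

Σ|X[k]|² = N·Σ|x[n]|² = 4·19.0000 = 76.0000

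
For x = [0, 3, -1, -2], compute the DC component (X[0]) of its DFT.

X[0] = Σ(n=0 to 3) x[n] · ω_4^0 = Σ x[n]
= (0) + (3) + (-1) + (-2)

X[0] = 0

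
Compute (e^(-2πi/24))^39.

Since ω_24^24 = 1, powers reduce modulo 24.
39 mod 24 = 15
So ω_24^39 = ω_24^15 = e^(-2πi·15/24)

ω_24^39 = ω_24^15 = -0.7071+0.7071i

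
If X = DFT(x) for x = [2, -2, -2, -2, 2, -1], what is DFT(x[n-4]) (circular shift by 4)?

Time shift by 4: X_shifted[k] = ω_6^(4k) · X[k]
Shifted x = [-2, -2, 2, -1, 2, -2]

DFT(x[n-4]) = [-3, -5, -3, 7, -3, -5]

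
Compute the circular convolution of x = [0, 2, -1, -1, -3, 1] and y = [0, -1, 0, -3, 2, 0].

(x ⊛ y)[n] = Σ(m=0 to 5) x[m] · y[(n-m) mod 6]

Computing each output sample:
(x ⊛ y)[0] = 0
(x ⊛ y)[1] = 7
(x ⊛ y)[2] = -11
(x ⊛ y)[3] = 3
(x ⊛ y)[4] = -5
(x ⊛ y)[5] = 10

x ⊛ y = [0, 7, -11, 3, -5, 10]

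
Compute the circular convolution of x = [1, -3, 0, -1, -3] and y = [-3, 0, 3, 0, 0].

(x ⊛ y)[n] = Σ(m=0 to 4) x[m] · y[(n-m) mod 5]

Computing each output sample:
(x ⊛ y)[0] = -6
(x ⊛ y)[1] = 0
(x ⊛ y)[2] = 3
(x ⊛ y)[3] = -6
(x ⊛ y)[4] = 9

x ⊛ y = [-6, 0, 3, -6, 9]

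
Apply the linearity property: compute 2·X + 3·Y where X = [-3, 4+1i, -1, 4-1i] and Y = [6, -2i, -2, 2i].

By linearity: DFT(2x + 3y) = 2·DFT(x) + 3·DFT(y)
= 2·[-3, 4+1i, -1, 4-1i] + 3·[6, -2i, -2, 2i]

Computing element-wise:
Z[0] = 2·(-3) + 3·(6) = 12
Z[1] = 2·(4+1i) + 3·(-2i) = 8-4i
Z[2] = 2·(-1) + 3·(-2) = -8
Z[3] = 2·(4-1i) + 3·(2i) = 8+4i

DFT(2x + 3y) = 2·X + 3·Y = [12, 8-4i, -8, 8+4i]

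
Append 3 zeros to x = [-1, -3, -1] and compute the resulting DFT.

Original 3-point DFT: [-5, 1.0000+1.7321i, 1.0000-1.7321i]
Zero-padded 6-point DFT provides frequency interpolation.

DFT_6([x, 0, ...]) = [-5, -2.0000+3.4641i, 1.0000+1.7321i, 1, 1.0000-1.7321i, -2.0000-3.4641i]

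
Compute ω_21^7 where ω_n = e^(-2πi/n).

ω_21^7 = e^(-2πi·7/21)
= cos(-2π·7/21) + i·sin(-2π·7/21)
= cos(-14π/21) + i·sin(-14π/21)

ω_21^7 = cos(-14π/21) + i·sin(-14π/21) = -0.5000-0.8660i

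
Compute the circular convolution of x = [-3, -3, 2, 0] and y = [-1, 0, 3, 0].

(x ⊛ y)[n] = Σ(m=0 to 3) x[m] · y[(n-m) mod 4]

Computing each output sample:
(x ⊛ y)[0] = 9
(x ⊛ y)[1] = 3
(x ⊛ y)[2] = -11
(x ⊛ y)[3] = -9

x ⊛ y = [9, 3, -11, -9]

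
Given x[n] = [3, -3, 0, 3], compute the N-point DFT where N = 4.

X[k] = Σ(n=0 to 3) x[n] · ω_4^(nk)
where ω_4 = e^(-2πi/4)

Computing each X[k]:
X[0] = 3
X[1] = 3+6i
X[2] = 3
X[3] = 3-6i

X = [3, 3+6i, 3, 3-6i]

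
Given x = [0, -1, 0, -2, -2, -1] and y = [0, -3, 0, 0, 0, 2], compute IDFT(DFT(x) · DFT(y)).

(x ⊛ y)[n] = Σ(m=0 to 5) x[m] · y[(n-m) mod 6]

Computing each output sample:
(x ⊛ y)[0] = 1
(x ⊛ y)[1] = 0
(x ⊛ y)[2] = -1
(x ⊛ y)[3] = -4
(x ⊛ y)[4] = 4
(x ⊛ y)[5] = 6

x ⊛ y = [1, 0, -1, -4, 4, 6]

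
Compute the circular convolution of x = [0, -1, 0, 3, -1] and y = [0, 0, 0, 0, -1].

(x ⊛ y)[n] = Σ(m=0 to 4) x[m] · y[(n-m) mod 5]

Computing each output sample:
(x ⊛ y)[0] = 1
(x ⊛ y)[1] = 0
(x ⊛ y)[2] = -3
(x ⊛ y)[3] = 1
(x ⊛ y)[4] = 0

x ⊛ y = [1, 0, -3, 1, 0]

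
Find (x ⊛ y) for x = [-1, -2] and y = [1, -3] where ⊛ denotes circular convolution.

(x ⊛ y)[n] = Σ(m=0 to 1) x[m] · y[(n-m) mod 2]

Computing each output sample:
(x ⊛ y)[0] = 5
(x ⊛ y)[1] = 1

x ⊛ y = [5, 1]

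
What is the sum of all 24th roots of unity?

Sum of all nth roots of unity equals 0 for n > 1 (geometric series with r ≠ 1).

0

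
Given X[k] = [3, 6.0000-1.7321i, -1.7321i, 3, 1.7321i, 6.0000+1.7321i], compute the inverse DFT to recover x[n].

x[n] = (1/6) Σ(k=0 to 5) X[k] · e^(2πikn/6)

Computing each x[n]:
x[0] = 3
x[1] = 2
x[2] = 0
x[3] = -2
x[4] = 0
x[5] = 0

x = [3, 2, 0, -2, 0, 0]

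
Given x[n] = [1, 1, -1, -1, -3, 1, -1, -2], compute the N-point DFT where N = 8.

X[k] = Σ(n=0 to 7) x[n] · ω_8^(nk)
where ω_8 = e^(-2πi/8)

Computing each X[k]:
X[0] = -5
X[1] = 3.2929-0.7071i
X[2] = -5i
X[3] = 4.7071-0.7071i
X[4] = -3
X[5] = 4.7071+0.7071i
X[6] = 5i
X[7] = 3.2929+0.7071i

X = [-5, 3.2929-0.7071i, -5i, 4.7071-0.7071i, -3, 4.7071+0.7071i, 5i, 3.2929+0.7071i]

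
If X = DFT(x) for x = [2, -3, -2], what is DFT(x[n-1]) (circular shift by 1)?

Time shift by 1: X_shifted[k] = ω_3^(1k) · X[k]
Shifted x = [-2, 2, -3]

DFT(x[n-1]) = [-3, -1.5000-4.3301i, -1.5000+4.3301i]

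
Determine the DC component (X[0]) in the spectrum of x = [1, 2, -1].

X[0] = Σ(n=0 to 2) x[n] · ω_3^0 = Σ x[n]
= (1) + (2) + (-1)

X[0] = 2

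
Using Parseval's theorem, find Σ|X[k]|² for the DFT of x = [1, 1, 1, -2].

Parseval: Σ|x[n]|² = (1/N)Σ|X[k]|², so Σ|X[k]|² = N·Σ|x[n]|² = 4·7.0000

Σ|X[k]|² = N·Σ|x[n]|² = 4·7.0000 = 28.0000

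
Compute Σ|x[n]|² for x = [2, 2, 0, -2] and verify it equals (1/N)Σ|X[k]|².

Time domain:
Σ|x[n]|² = |2|² + |2|² + |0|² + |-2|² = 12.0000

Frequency domain:
(1/4)Σ|X[k]|² = (1/4)(|2|² + |2-4i|² + |2|² + |2+4i|²) = (1/4)·48.0000 = 12.0000

Both sides agree, confirming Parseval's theorem.

Σ|x[n]|² = (1/N)Σ|X[k]|² = 12.0000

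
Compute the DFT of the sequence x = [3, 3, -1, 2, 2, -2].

X[k] = Σ(n=0 to 5) x[n] · ω_6^(nk)
where ω_6 = e^(-2πi/6)

Computing each X[k]:
X[0] = 7
X[1] = 1.0000-1.7321i
X[2] = 4.0000-6.9282i
X[3] = 1
X[4] = 4.0000+6.9282i
X[5] = 1.0000+1.7321i

X = [7, 1.0000-1.7321i, 4.0000-6.9282i, 1, 4.0000+6.9282i, 1.0000+1.7321i]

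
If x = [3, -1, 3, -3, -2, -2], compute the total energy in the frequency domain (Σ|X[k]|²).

Parseval: Σ|x[n]|² = (1/N)Σ|X[k]|², so Σ|X[k]|² = N·Σ|x[n]|² = 6·36.0000

Σ|X[k]|² = N·Σ|x[n]|² = 6·36.0000 = 216.0000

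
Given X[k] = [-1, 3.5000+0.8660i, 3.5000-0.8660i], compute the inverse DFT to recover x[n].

x[n] = (1/3) Σ(k=0 to 2) X[k] · e^(2πikn/3)

Computing each x[n]:
x[0] = 2
x[1] = -2
x[2] = -1

x = [2, -2, -1]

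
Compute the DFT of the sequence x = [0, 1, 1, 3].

X[k] = Σ(n=0 to 3) x[n] · ω_4^(nk)
where ω_4 = e^(-2πi/4)

Computing each X[k]:
X[0] = 5
X[1] = -1+2i
X[2] = -3
X[3] = -1-2i

X = [5, -1+2i, -3, -1-2i]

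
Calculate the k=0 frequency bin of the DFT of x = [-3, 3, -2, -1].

X[0] = Σ(n=0 to 3) x[n] · ω_4^0 = Σ x[n]
= (-3) + (3) + (-2) + (-1)

X[0] = -3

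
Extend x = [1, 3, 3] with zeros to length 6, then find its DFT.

Original 3-point DFT: [7, -2, -2]
Zero-padded 6-point DFT provides frequency interpolation.

DFT_6([x, 0, ...]) = [7, 1.0000-5.1962i, -2, 1, -2, 1.0000+5.1962i]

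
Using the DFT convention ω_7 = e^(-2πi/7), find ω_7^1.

ω_7^1 = e^(-2πi·1/7)
= cos(-2π·1/7) + i·sin(-2π·1/7)
= cos(-2π/7) + i·sin(-2π/7)

ω_7^1 = cos(-2π/7) + i·sin(-2π/7) = 0.6235-0.7818i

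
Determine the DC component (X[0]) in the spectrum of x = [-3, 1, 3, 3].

X[0] = Σ(n=0 to 3) x[n] · ω_4^0 = Σ x[n]
= (-3) + (1) + (3) + (3)

X[0] = 4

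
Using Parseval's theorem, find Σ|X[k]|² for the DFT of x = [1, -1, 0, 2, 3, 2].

Parseval: Σ|x[n]|² = (1/N)Σ|X[k]|², so Σ|X[k]|² = N·Σ|x[n]|² = 6·19.0000

Σ|X[k]|² = N·Σ|x[n]|² = 6·19.0000 = 114.0000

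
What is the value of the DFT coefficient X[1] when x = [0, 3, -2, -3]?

X[1] = Σ(n=0 to 3) x[n] · ω_4^(1n) where ω_4 = e^(-2πi/4)
= (0)·ω_4^0 + (3)·ω_4^1 + (-2)·ω_4^2 + (-3)·ω_4^3

X[1] = 2-6i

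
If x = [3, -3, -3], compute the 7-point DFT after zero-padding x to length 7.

Original 3-point DFT: [-3, 6, 6]
Zero-padded 7-point DFT provides frequency interpolation.

DFT_7([x, 0, ...]) = [-3, 1.7971+5.2703i, 6.3705+1.6231i, 3.8324-1.0438i, 3.8324+1.0438i, 6.3705-1.6231i, 1.7971-5.2703i]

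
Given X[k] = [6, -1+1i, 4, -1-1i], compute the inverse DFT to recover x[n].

x[n] = (1/4) Σ(k=0 to 3) X[k] · e^(2πikn/4)

Computing each x[n]:
x[0] = 2
x[1] = 0
x[2] = 3
x[3] = 1

x = [2, 0, 3, 1]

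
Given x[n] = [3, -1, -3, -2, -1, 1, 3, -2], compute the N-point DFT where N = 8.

X[k] = Σ(n=0 to 7) x[n] · ω_8^(nk)
where ω_8 = e^(-2πi/8)

Computing each X[k]:
X[0] = -2
X[1] = 2.5858+7.4142i
X[2] = 2-4i
X[3] = 5.4142-4.5858i
X[4] = 6
X[5] = 5.4142+4.5858i
X[6] = 2+4i
X[7] = 2.5858-7.4142i

X = [-2, 2.5858+7.4142i, 2-4i, 5.4142-4.5858i, 6, 5.4142+4.5858i, 2+4i, 2.5858-7.4142i]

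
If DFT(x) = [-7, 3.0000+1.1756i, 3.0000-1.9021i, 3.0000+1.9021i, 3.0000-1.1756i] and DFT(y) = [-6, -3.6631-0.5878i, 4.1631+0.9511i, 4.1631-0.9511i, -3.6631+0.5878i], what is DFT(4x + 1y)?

By linearity: DFT(4x + 1y) = 4·DFT(x) + 1·DFT(y)
= 4·[-7, 3.0000+1.1756i, 3.0000-1.9021i, 3.0000+1.9021i, 3.0000-1.1756i] + 1·[-6, -3.6631-0.5878i, 4.1631+0.9511i, 4.1631-0.9511i, -3.6631+0.5878i]

Computing element-wise:
Z[0] = 4·(-7) + 1·(-6) = -34
Z[1] = 4·(3.0000+1.1756i) + 1·(-3.6631-0.5878i) = 8.3369+4.1146i
Z[2] = 4·(3.0000-1.9021i) + 1·(4.1631+0.9511i) = 16.1631-6.6573i
Z[3] = 4·(3.0000+1.9021i) + 1·(4.1631-0.9511i) = 16.1631+6.6573i
Z[4] = 4·(3.0000-1.1756i) + 1·(-3.6631+0.5878i) = 8.3369-4.1146i

DFT(4x + 1y) = 4·X + 1·Y = [-34, 8.3369+4.1146i, 16.1631-6.6573i, 16.1631+6.6573i, 8.3369-4.1146i]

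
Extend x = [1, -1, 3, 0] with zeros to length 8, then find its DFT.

Original 4-point DFT: [3, -2+1i, 5, -2-1i]
Zero-padded 8-point DFT provides frequency interpolation.

DFT_8([x, 0, ...]) = [3, 0.2929-2.2929i, -2+1i, 1.7071+3.7071i, 5, 1.7071-3.7071i, -2-1i, 0.2929+2.2929i]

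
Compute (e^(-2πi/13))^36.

Since ω_13^13 = 1, powers reduce modulo 13.
36 mod 13 = 10
So ω_13^36 = ω_13^10 = e^(-2πi·10/13)

ω_13^36 = ω_13^10 = 0.1205+0.9927i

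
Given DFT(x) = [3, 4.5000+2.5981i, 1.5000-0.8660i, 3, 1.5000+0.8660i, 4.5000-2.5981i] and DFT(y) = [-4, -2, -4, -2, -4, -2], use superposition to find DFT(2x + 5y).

By linearity: DFT(2x + 5y) = 2·DFT(x) + 5·DFT(y)
= 2·[3, 4.5000+2.5981i, 1.5000-0.8660i, 3, 1.5000+0.8660i, 4.5000-2.5981i] + 5·[-4, -2, -4, -2, -4, -2]

Computing element-wise:
Z[0] = 2·(3) + 5·(-4) = -14
Z[1] = 2·(4.5000+2.5981i) + 5·(-2) = -1.0000+5.1962i
Z[2] = 2·(1.5000-0.8660i) + 5·(-4) = -17.0000-1.7320i
Z[3] = 2·(3) + 5·(-2) = -4
Z[4] = 2·(1.5000+0.8660i) + 5·(-4) = -17.0000+1.7320i
Z[5] = 2·(4.5000-2.5981i) + 5·(-2) = -1.0000-5.1962i

DFT(2x + 5y) = 2·X + 5·Y = [-14, -1.0000+5.1962i, -17.0000-1.7320i, -4, -17.0000+1.7320i, -1.0000-5.1962i]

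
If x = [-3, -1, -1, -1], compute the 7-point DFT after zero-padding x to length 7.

Original 4-point DFT: [-6, -2, -2, -2]
Zero-padded 7-point DFT provides frequency interpolation.

DFT_7([x, 0, ...]) = [-6, -2.5000+2.1906i, -2.5000-0.2408i, -2.5000+0.6270i, -2.5000-0.6270i, -2.5000+0.2408i, -2.5000-2.1906i]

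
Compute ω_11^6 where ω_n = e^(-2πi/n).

ω_11^6 = e^(-2πi·6/11)
= cos(-2π·6/11) + i·sin(-2π·6/11)
= cos(-12π/11) + i·sin(-12π/11)

ω_11^6 = cos(-12π/11) + i·sin(-12π/11) = -0.9595+0.2817i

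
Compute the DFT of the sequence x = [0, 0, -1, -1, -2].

X[k] = Σ(n=0 to 4) x[n] · ω_5^(nk)
where ω_5 = e^(-2πi/5)

Computing each X[k]:
X[0] = -4
X[1] = 1.0000-1.9021i
X[2] = 1.0000-1.1756i
X[3] = 1.0000+1.1756i
X[4] = 1.0000+1.9021i

X = [-4, 1.0000-1.9021i, 1.0000-1.1756i, 1.0000+1.1756i, 1.0000+1.9021i]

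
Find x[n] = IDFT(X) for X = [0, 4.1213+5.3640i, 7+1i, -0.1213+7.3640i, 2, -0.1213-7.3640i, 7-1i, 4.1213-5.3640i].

x[n] = (1/8) Σ(k=0 to 7) X[k] · e^(2πikn/8)

Computing each x[n]:
x[0] = 3
x[1] = -2
x[2] = -1
x[3] = -3
x[4] = 1
x[5] = 1
x[6] = -2
x[7] = 3

x = [3, -2, -1, -3, 1, 1, -2, 3]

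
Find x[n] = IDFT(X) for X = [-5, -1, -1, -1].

x[n] = (1/4) Σ(k=0 to 3) X[k] · e^(2πikn/4)

Computing each x[n]:
x[0] = -2
x[1] = -1
x[2] = -1
x[3] = -1

x = [-2, -1, -1, -1]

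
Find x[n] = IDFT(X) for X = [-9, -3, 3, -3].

x[n] = (1/4) Σ(k=0 to 3) X[k] · e^(2πikn/4)

Computing each x[n]:
x[0] = -3
x[1] = -3
x[2] = 0
x[3] = -3

x = [-3, -3, 0, -3]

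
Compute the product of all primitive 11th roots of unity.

The primitive 11th roots of unity are ω_11^k for k coprime to 11: k ∈ {1, 2, 3, 4, 5, 6, 7, 8, 9, 10}
Their product equals the constant term of the cyclotomic polynomial Φ_11(x) up to sign.
For n ≥ 3, the product of all primitive nth roots of unity is 1. (For n=1 it is 1; for n=2 it is -1.)

1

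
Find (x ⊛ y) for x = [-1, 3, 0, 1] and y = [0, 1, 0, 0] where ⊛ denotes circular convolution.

(x ⊛ y)[n] = Σ(m=0 to 3) x[m] · y[(n-m) mod 4]

Computing each output sample:
(x ⊛ y)[0] = 1
(x ⊛ y)[1] = -1
(x ⊛ y)[2] = 3
(x ⊛ y)[3] = 0

x ⊛ y = [1, -1, 3, 0]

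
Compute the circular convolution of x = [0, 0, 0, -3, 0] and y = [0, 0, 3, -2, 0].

(x ⊛ y)[n] = Σ(m=0 to 4) x[m] · y[(n-m) mod 5]

Computing each output sample:
(x ⊛ y)[0] = -9
(x ⊛ y)[1] = 6
(x ⊛ y)[2] = 0
(x ⊛ y)[3] = 0
(x ⊛ y)[4] = 0

x ⊛ y = [-9, 6, 0, 0, 0]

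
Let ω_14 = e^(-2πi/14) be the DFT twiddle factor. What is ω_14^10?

ω_14^10 = e^(-2πi·10/14)
= cos(-2π·10/14) + i·sin(-2π·10/14)
= cos(-20π/14) + i·sin(-20π/14)

ω_14^10 = cos(-20π/14) + i·sin(-20π/14) = -0.2225+0.9749i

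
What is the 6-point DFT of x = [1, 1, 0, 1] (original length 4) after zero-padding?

Original 4-point DFT: [3, 1, -1, 1]
Zero-padded 6-point DFT provides frequency interpolation.

DFT_6([x, 0, ...]) = [3, 0.5000-0.8660i, 1.5000-0.8660i, -1, 1.5000+0.8660i, 0.5000+0.8660i]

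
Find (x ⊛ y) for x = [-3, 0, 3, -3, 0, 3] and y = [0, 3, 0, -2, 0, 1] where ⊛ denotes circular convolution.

(x ⊛ y)[n] = Σ(m=0 to 5) x[m] · y[(n-m) mod 6]

Computing each output sample:
(x ⊛ y)[0] = 15
(x ⊛ y)[1] = -6
(x ⊛ y)[2] = -9
(x ⊛ y)[3] = 15
(x ⊛ y)[4] = -6
(x ⊛ y)[5] = -9

x ⊛ y = [15, -6, -9, 15, -6, -9]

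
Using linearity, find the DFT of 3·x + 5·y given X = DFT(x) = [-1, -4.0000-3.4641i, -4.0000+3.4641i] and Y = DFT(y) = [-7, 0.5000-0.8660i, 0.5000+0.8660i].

By linearity: DFT(3x + 5y) = 3·DFT(x) + 5·DFT(y)
= 3·[-1, -4.0000-3.4641i, -4.0000+3.4641i] + 5·[-7, 0.5000-0.8660i, 0.5000+0.8660i]

Computing element-wise:
Z[0] = 3·(-1) + 5·(-7) = -38
Z[1] = 3·(-4.0000-3.4641i) + 5·(0.5000-0.8660i) = -9.5000-14.7223i
Z[2] = 3·(-4.0000+3.4641i) + 5·(0.5000+0.8660i) = -9.5000+14.7223i

DFT(3x + 5y) = 3·X + 5·Y = [-38, -9.5000-14.7223i, -9.5000+14.7223i]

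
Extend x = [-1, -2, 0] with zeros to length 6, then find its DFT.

Original 3-point DFT: [-3, 1.7321i, -1.7321i]
Zero-padded 6-point DFT provides frequency interpolation.

DFT_6([x, 0, ...]) = [-3, -2.0000+1.7321i, 1.7321i, 1, -1.7321i, -2.0000-1.7321i]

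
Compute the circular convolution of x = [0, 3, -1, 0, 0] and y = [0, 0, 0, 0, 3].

(x ⊛ y)[n] = Σ(m=0 to 4) x[m] · y[(n-m) mod 5]

Computing each output sample:
(x ⊛ y)[0] = 9
(x ⊛ y)[1] = -3
(x ⊛ y)[2] = 0
(x ⊛ y)[3] = 0
(x ⊛ y)[4] = 0

x ⊛ y = [9, -3, 0, 0, 0]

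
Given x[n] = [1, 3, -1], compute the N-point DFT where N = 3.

X[k] = Σ(n=0 to 2) x[n] · ω_3^(nk)
where ω_3 = e^(-2πi/3)

Computing each X[k]:
X[0] = 3
X[1] = -3.4641i
X[2] = 3.4641i

X = [3, -3.4641i, 3.4641i]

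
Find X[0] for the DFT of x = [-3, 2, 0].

X[0] = Σ(n=0 to 2) x[n] · ω_3^0 = Σ x[n]
= (-3) + (2) + (0)

X[0] = -1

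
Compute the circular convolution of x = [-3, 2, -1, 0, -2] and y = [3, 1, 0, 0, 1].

(x ⊛ y)[n] = Σ(m=0 to 4) x[m] · y[(n-m) mod 5]

Computing each output sample:
(x ⊛ y)[0] = -9
(x ⊛ y)[1] = 2
(x ⊛ y)[2] = -1
(x ⊛ y)[3] = -3
(x ⊛ y)[4] = -9

x ⊛ y = [-9, 2, -1, -3, -9]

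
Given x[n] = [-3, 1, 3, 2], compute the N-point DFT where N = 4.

X[k] = Σ(n=0 to 3) x[n] · ω_4^(nk)
where ω_4 = e^(-2πi/4)

Computing each X[k]:
X[0] = 3
X[1] = -6+1i
X[2] = -3
X[3] = -6-1i

X = [3, -6+1i, -3, -6-1i]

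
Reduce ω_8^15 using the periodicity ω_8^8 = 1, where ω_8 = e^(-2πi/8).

Since ω_8^8 = 1, powers reduce modulo 8.
15 mod 8 = 7
So ω_8^15 = ω_8^7 = e^(-2πi·7/8)

ω_8^15 = ω_8^7 = 0.7071+0.7071i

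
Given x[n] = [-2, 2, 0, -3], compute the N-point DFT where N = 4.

X[k] = Σ(n=0 to 3) x[n] · ω_4^(nk)
where ω_4 = e^(-2πi/4)

Computing each X[k]:
X[0] = -3
X[1] = -2-5i
X[2] = -1
X[3] = -2+5i

X = [-3, -2-5i, -1, -2+5i]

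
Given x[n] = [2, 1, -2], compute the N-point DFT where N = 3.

X[k] = Σ(n=0 to 2) x[n] · ω_3^(nk)
where ω_3 = e^(-2πi/3)

Computing each X[k]:
X[0] = 1
X[1] = 2.5000-2.5981i
X[2] = 2.5000+2.5981i

X = [1, 2.5000-2.5981i, 2.5000+2.5981i]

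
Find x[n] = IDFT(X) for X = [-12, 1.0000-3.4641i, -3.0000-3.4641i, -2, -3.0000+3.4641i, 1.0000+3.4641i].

x[n] = (1/6) Σ(k=0 to 5) X[k] · e^(2πikn/6)

Computing each x[n]:
x[0] = -3
x[1] = 1
x[2] = -2
x[3] = -3
x[4] = -2
x[5] = -3

x = [-3, 1, -2, -3, -2, -3]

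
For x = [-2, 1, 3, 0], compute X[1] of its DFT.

X[1] = Σ(n=0 to 3) x[n] · ω_4^(1n) where ω_4 = e^(-2πi/4)
= (-2)·ω_4^0 + (1)·ω_4^1 + (3)·ω_4^2 + (0)·ω_4^3

X[1] = -5-1i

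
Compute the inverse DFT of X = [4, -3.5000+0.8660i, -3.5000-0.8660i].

x[n] = (1/3) Σ(k=0 to 2) X[k] · e^(2πikn/3)

Computing each x[n]:
x[0] = -1
x[1] = 2
x[2] = 3

x = [-1, 2, 3]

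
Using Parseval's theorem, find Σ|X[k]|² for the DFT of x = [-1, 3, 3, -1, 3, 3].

Parseval: Σ|x[n]|² = (1/N)Σ|X[k]|², so Σ|X[k]|² = N·Σ|x[n]|² = 6·38.0000

Σ|X[k]|² = N·Σ|x[n]|² = 6·38.0000 = 228.0000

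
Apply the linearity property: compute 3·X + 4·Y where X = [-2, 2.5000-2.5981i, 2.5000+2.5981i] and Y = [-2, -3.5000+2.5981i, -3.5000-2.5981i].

By linearity: DFT(3x + 4y) = 3·DFT(x) + 4·DFT(y)
= 3·[-2, 2.5000-2.5981i, 2.5000+2.5981i] + 4·[-2, -3.5000+2.5981i, -3.5000-2.5981i]

Computing element-wise:
Z[0] = 3·(-2) + 4·(-2) = -14
Z[1] = 3·(2.5000-2.5981i) + 4·(-3.5000+2.5981i) = -6.5000+2.5981i
Z[2] = 3·(2.5000+2.5981i) + 4·(-3.5000-2.5981i) = -6.5000-2.5981i

DFT(3x + 4y) = 3·X + 4·Y = [-14, -6.5000+2.5981i, -6.5000-2.5981i]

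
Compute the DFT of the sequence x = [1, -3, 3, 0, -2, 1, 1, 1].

X[k] = Σ(n=0 to 7) x[n] · ω_8^(nk)
where ω_8 = e^(-2πi/8)

Computing each X[k]:
X[0] = 2
X[1] = 0.8787+1.5355i
X[2] = -5+3i
X[3] = 5.1213+5.5355i
X[4] = 4
X[5] = 5.1213-5.5355i
X[6] = -5-3i
X[7] = 0.8787-1.5355i

X = [2, 0.8787+1.5355i, -5+3i, 5.1213+5.5355i, 4, 5.1213-5.5355i, -5-3i, 0.8787-1.5355i]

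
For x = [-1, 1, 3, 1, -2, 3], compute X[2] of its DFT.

X[2] = Σ(n=0 to 5) x[n] · ω_6^(2n) where ω_6 = e^(-2πi/6)
= (-1)·ω_6^0 + (1)·ω_6^2 + (3)·ω_6^4 + (1)·ω_6^6 + (-2)·ω_6^8 + (3)·ω_6^10

X[2] = -2.5000+6.0622i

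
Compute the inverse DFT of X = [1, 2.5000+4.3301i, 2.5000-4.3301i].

x[n] = (1/3) Σ(k=0 to 2) X[k] · e^(2πikn/3)

Computing each x[n]:
x[0] = 2
x[1] = -3
x[2] = 2

x = [2, -3, 2]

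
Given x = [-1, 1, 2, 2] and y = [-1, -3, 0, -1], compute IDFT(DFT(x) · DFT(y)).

(x ⊛ y)[n] = Σ(m=0 to 3) x[m] · y[(n-m) mod 4]

Computing each output sample:
(x ⊛ y)[0] = -6
(x ⊛ y)[1] = 0
(x ⊛ y)[2] = -7
(x ⊛ y)[3] = -7

x ⊛ y = [-6, 0, -7, -7]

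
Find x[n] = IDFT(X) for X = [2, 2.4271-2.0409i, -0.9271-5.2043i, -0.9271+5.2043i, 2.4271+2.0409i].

x[n] = (1/5) Σ(k=0 to 4) X[k] · e^(2πikn/5)

Computing each x[n]:
x[0] = 1
x[1] = 3
x[2] = -2
x[3] = 1
x[4] = -1

x = [1, 3, -2, 1, -1]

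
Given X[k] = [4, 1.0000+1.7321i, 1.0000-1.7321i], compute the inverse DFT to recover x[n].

x[n] = (1/3) Σ(k=0 to 2) X[k] · e^(2πikn/3)

Computing each x[n]:
x[0] = 2
x[1] = 0
x[2] = 2

x = [2, 0, 2]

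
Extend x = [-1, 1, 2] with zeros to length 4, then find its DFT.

Original 3-point DFT: [2, -2.5000+0.8660i, -2.5000-0.8660i]
Zero-padded 4-point DFT provides frequency interpolation.

DFT_4([x, 0, ...]) = [2, -3-1i, 0, -3+1i]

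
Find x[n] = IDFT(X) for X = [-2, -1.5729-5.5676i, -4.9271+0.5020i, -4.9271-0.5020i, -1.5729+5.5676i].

x[n] = (1/5) Σ(k=0 to 4) X[k] · e^(2πikn/5)

Computing each x[n]:
x[0] = -3
x[1] = 3
x[2] = 1
x[3] = -2
x[4] = -1

x = [-3, 3, 1, -2, -1]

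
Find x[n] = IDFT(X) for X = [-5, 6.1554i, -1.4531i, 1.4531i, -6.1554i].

x[n] = (1/5) Σ(k=0 to 4) X[k] · e^(2πikn/5)

Computing each x[n]:
x[0] = -1
x[1] = -3
x[2] = -3
x[3] = 1
x[4] = 1

x = [-1, -3, -3, 1, 1]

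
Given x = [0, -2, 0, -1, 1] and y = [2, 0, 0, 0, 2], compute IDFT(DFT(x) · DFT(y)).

(x ⊛ y)[n] = Σ(m=0 to 4) x[m] · y[(n-m) mod 5]

Computing each output sample:
(x ⊛ y)[0] = -4
(x ⊛ y)[1] = -4
(x ⊛ y)[2] = -2
(x ⊛ y)[3] = 0
(x ⊛ y)[4] = 2

x ⊛ y = [-4, -4, -2, 0, 2]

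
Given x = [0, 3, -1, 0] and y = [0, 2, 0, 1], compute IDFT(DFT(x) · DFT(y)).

(x ⊛ y)[n] = Σ(m=0 to 3) x[m] · y[(n-m) mod 4]

Computing each output sample:
(x ⊛ y)[0] = 3
(x ⊛ y)[1] = -1
(x ⊛ y)[2] = 6
(x ⊛ y)[3] = -2

x ⊛ y = [3, -1, 6, -2]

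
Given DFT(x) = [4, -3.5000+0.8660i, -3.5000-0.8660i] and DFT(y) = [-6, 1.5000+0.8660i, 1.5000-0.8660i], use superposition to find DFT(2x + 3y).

By linearity: DFT(2x + 3y) = 2·DFT(x) + 3·DFT(y)
= 2·[4, -3.5000+0.8660i, -3.5000-0.8660i] + 3·[-6, 1.5000+0.8660i, 1.5000-0.8660i]

Computing element-wise:
Z[0] = 2·(4) + 3·(-6) = -10
Z[1] = 2·(-3.5000+0.8660i) + 3·(1.5000+0.8660i) = -2.5000+4.3300i
Z[2] = 2·(-3.5000-0.8660i) + 3·(1.5000-0.8660i) = -2.5000-4.3300i

DFT(2x + 3y) = 2·X + 3·Y = [-10, -2.5000+4.3300i, -2.5000-4.3300i]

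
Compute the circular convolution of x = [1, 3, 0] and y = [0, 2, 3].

(x ⊛ y)[n] = Σ(m=0 to 2) x[m] · y[(n-m) mod 3]

Computing each output sample:
(x ⊛ y)[0] = 9
(x ⊛ y)[1] = 2
(x ⊛ y)[2] = 9

x ⊛ y = [9, 2, 9]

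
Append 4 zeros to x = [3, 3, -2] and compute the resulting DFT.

Original 3-point DFT: [4, 2.5000-4.3301i, 2.5000+4.3301i]
Zero-padded 7-point DFT provides frequency interpolation.

DFT_7([x, 0, ...]) = [4, 5.3155-0.3956i, 4.1344-3.7926i, -0.9499-2.8653i, -0.9499+2.8653i, 4.1344+3.7926i, 5.3155+0.3956i]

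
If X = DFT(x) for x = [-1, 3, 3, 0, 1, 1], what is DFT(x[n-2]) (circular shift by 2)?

Time shift by 2: X_shifted[k] = ω_6^(2k) · X[k]
Shifted x = [1, 1, -1, 3, 3, 0]

DFT(x[n-2]) = [7, -2.5000+2.5981i, 2.5000-4.3301i, -1, 2.5000+4.3301i, -2.5000-2.5981i]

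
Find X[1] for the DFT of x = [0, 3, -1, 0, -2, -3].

X[1] = Σ(n=0 to 5) x[n] · ω_6^(1n) where ω_6 = e^(-2πi/6)
= (0)·ω_6^0 + (3)·ω_6^1 + (-1)·ω_6^2 + (0)·ω_6^3 + (-2)·ω_6^4 + (-3)·ω_6^5

X[1] = 1.5000-6.0622i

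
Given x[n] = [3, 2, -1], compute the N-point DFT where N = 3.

X[k] = Σ(n=0 to 2) x[n] · ω_3^(nk)
where ω_3 = e^(-2πi/3)

Computing each X[k]:
X[0] = 4
X[1] = 2.5000-2.5981i
X[2] = 2.5000+2.5981i

X = [4, 2.5000-2.5981i, 2.5000+2.5981i]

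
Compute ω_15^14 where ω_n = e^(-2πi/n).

ω_15^14 = e^(-2πi·14/15)
= cos(-2π·14/15) + i·sin(-2π·14/15)
= cos(-28π/15) + i·sin(-28π/15)

ω_15^14 = cos(-28π/15) + i·sin(-28π/15) = 0.9135+0.4067i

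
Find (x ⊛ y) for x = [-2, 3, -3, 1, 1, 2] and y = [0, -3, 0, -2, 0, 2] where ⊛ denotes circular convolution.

(x ⊛ y)[n] = Σ(m=0 to 5) x[m] · y[(n-m) mod 6]

Computing each output sample:
(x ⊛ y)[0] = -2
(x ⊛ y)[1] = -2
(x ⊛ y)[2] = -11
(x ⊛ y)[3] = 15
(x ⊛ y)[4] = -5
(x ⊛ y)[5] = -1

x ⊛ y = [-2, -2, -11, 15, -5, -1]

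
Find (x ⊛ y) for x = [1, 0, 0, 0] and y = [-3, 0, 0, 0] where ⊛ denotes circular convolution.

(x ⊛ y)[n] = Σ(m=0 to 3) x[m] · y[(n-m) mod 4]

Computing each output sample:
(x ⊛ y)[0] = -3
(x ⊛ y)[1] = 0
(x ⊛ y)[2] = 0
(x ⊛ y)[3] = 0

x ⊛ y = [-3, 0, 0, 0]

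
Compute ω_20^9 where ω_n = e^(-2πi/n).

ω_20^9 = e^(-2πi·9/20)
= cos(-2π·9/20) + i·sin(-2π·9/20)
= cos(-18π/20) + i·sin(-18π/20)

ω_20^9 = cos(-18π/20) + i·sin(-18π/20) = -0.9511-0.3090i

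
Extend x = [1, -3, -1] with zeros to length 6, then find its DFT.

Original 3-point DFT: [-3, 3.0000+1.7321i, 3.0000-1.7321i]
Zero-padded 6-point DFT provides frequency interpolation.

DFT_6([x, 0, ...]) = [-3, 3.4641i, 3.0000+1.7321i, 3, 3.0000-1.7321i, -3.4641i]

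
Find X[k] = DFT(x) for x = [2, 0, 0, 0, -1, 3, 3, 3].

X[k] = Σ(n=0 to 7) x[n] · ω_8^(nk)
where ω_8 = e^(-2πi/8)

Computing each X[k]:
X[0] = 10
X[1] = 3.0000+7.2426i
X[2] = -2
X[3] = 3.0000+1.2426i
X[4] = -2
X[5] = 3.0000-1.2426i
X[6] = -2
X[7] = 3.0000-7.2426i

X = [10, 3.0000+7.2426i, -2, 3.0000+1.2426i, -2, 3.0000-1.2426i, -2, 3.0000-7.2426i]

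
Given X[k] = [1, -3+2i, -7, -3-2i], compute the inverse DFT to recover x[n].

x[n] = (1/4) Σ(k=0 to 3) X[k] · e^(2πikn/4)

Computing each x[n]:
x[0] = -3
x[1] = 1
x[2] = 0
x[3] = 3

x = [-3, 1, 0, 3]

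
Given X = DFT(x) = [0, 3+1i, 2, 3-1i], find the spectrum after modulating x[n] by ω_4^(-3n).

Modulation property: DFT(ω_4^(-3n)·x[n]) = X[(k-3) mod 4], so circularly shift X by 3 positions.

X[k-3] = [3+1i, 2, 3-1i, 0]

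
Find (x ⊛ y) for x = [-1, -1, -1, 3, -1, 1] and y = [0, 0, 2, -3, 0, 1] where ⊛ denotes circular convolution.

(x ⊛ y)[n] = Σ(m=0 to 5) x[m] · y[(n-m) mod 6]

Computing each output sample:
(x ⊛ y)[0] = -12
(x ⊛ y)[1] = 4
(x ⊛ y)[2] = -2
(x ⊛ y)[3] = 0
(x ⊛ y)[4] = 2
(x ⊛ y)[5] = 8

x ⊛ y = [-12, 4, -2, 0, 2, 8]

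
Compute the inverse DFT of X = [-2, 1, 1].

x[n] = (1/3) Σ(k=0 to 2) X[k] · e^(2πikn/3)

Computing each x[n]:
x[0] = 0
x[1] = -1
x[2] = -1

x = [0, -1, -1]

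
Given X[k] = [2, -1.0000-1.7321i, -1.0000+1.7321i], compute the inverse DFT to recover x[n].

x[n] = (1/3) Σ(k=0 to 2) X[k] · e^(2πikn/3)

Computing each x[n]:
x[0] = 0
x[1] = 2
x[2] = 0

x = [0, 2, 0]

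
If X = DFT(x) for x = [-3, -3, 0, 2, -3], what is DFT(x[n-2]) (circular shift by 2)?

Time shift by 2: X_shifted[k] = ω_5^(2k) · X[k]
Shifted x = [2, -3, -3, -3, 0]

DFT(x[n-2]) = [-7, 5.9271+2.8532i, 2.5729+1.7634i, 2.5729-1.7634i, 5.9271-2.8532i]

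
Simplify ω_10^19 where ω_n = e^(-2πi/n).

Since ω_10^10 = 1, powers reduce modulo 10.
19 mod 10 = 9
So ω_10^19 = ω_10^9 = e^(-2πi·9/10)

ω_10^19 = ω_10^9 = 0.8090+0.5878i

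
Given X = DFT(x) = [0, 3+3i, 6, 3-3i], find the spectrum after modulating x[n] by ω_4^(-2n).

Modulation property: DFT(ω_4^(-2n)·x[n]) = X[(k-2) mod 4], so circularly shift X by 2 positions.

X[k-2] = [6, 3-3i, 0, 3+3i]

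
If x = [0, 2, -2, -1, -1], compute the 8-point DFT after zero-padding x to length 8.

Original 5-point DFT: [-2, 2.7361-2.2654i, -1.7361-2.7144i, -1.7361+2.7144i, 2.7361+2.2654i]
Zero-padded 8-point DFT provides frequency interpolation.

DFT_8([x, 0, ...]) = [-2, 3.1213+1.2929i, 1-3i, -1.1213-2.7071i, -4, -1.1213+2.7071i, 1+3i, 3.1213-1.2929i]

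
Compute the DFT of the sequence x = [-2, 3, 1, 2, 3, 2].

X[k] = Σ(n=0 to 5) x[n] · ω_6^(nk)
where ω_6 = e^(-2πi/6)

Computing each X[k]:
X[0] = 9
X[1] = -3.5000+0.8660i
X[2] = -4.5000-2.5981i
X[3] = -5
X[4] = -4.5000+2.5981i
X[5] = -3.5000-0.8660i

X = [9, -3.5000+0.8660i, -4.5000-2.5981i, -5, -4.5000+2.5981i, -3.5000-0.8660i]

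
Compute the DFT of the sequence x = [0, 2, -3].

X[k] = Σ(n=0 to 2) x[n] · ω_3^(nk)
where ω_3 = e^(-2πi/3)

Computing each X[k]:
X[0] = -1
X[1] = 0.5000-4.3301i
X[2] = 0.5000+4.3301i

X = [-1, 0.5000-4.3301i, 0.5000+4.3301i]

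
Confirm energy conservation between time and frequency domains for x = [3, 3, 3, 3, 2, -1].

Time domain:
Σ|x[n]|² = |3|² + |3|² + |3|² + |3|² + |2|² + |-1|² = 41.0000

Frequency domain:
(1/6)Σ|X[k]|² = (1/6)(|13|² + |-1.5000-4.3301i|² + |2.5000-2.5981i|² + |3|² + |2.5000+2.5981i|² + |-1.5000+4.3301i|²) = (1/6)·246.0000 = 41.0000

Both sides agree, confirming Parseval's theorem.

Σ|x[n]|² = (1/N)Σ|X[k]|² = 41.0000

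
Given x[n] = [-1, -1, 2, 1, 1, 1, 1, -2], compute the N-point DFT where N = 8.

X[k] = Σ(n=0 to 7) x[n] · ω_8^(nk)
where ω_8 = e^(-2πi/8)

Computing each X[k]:
X[0] = 2
X[1] = -5.5355-1.7071i
X[2] = -3-1i
X[3] = 1.5355+0.2929i
X[4] = 4
X[5] = 1.5355-0.2929i
X[6] = -3+1i
X[7] = -5.5355+1.7071i

X = [2, -5.5355-1.7071i, -3-1i, 1.5355+0.2929i, 4, 1.5355-0.2929i, -3+1i, -5.5355+1.7071i]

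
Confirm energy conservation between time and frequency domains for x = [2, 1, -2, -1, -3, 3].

Time domain:
Σ|x[n]|² = |2|² + |1|² + |-2|² + |-1|² + |-3|² + |3|² = 28.0000

Frequency domain:
(1/6)Σ|X[k]|² = (1/6)(|0|² + |7.5000+0.8660i|² + |1.5000+2.5981i|² + |-6|² + |1.5000-2.5981i|² + |7.5000-0.8660i|²) = (1/6)·168.0000 = 28.0000

Both sides agree, confirming Parseval's theorem.

Σ|x[n]|² = (1/N)Σ|X[k]|² = 28.0000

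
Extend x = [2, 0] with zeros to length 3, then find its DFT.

Original 2-point DFT: [2, 2]
Zero-padded 3-point DFT provides frequency interpolation.

DFT_3([x, 0, ...]) = [2, 2, 2]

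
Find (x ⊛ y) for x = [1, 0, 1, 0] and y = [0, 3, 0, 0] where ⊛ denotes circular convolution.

(x ⊛ y)[n] = Σ(m=0 to 3) x[m] · y[(n-m) mod 4]

Computing each output sample:
(x ⊛ y)[0] = 0
(x ⊛ y)[1] = 3
(x ⊛ y)[2] = 0
(x ⊛ y)[3] = 3

x ⊛ y = [0, 3, 0, 3]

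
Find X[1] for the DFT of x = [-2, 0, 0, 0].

X[1] = Σ(n=0 to 3) x[n] · ω_4^(1n) where ω_4 = e^(-2πi/4)
= (-2)·ω_4^0 + (0)·ω_4^1 + (0)·ω_4^2 + (0)·ω_4^3

X[1] = -2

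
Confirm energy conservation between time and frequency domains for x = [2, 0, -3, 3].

Time domain:
Σ|x[n]|² = |2|² + |0|² + |-3|² + |3|² = 22.0000

Frequency domain:
(1/4)Σ|X[k]|² = (1/4)(|2|² + |5+3i|² + |-4|² + |5-3i|²) = (1/4)·88.0000 = 22.0000

Both sides agree, confirming Parseval's theorem.

Σ|x[n]|² = (1/N)Σ|X[k]|² = 22.0000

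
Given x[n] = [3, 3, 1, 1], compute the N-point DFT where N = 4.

X[k] = Σ(n=0 to 3) x[n] · ω_4^(nk)
where ω_4 = e^(-2πi/4)

Computing each X[k]:
X[0] = 8
X[1] = 2-2i
X[2] = 0
X[3] = 2+2i

X = [8, 2-2i, 0, 2+2i]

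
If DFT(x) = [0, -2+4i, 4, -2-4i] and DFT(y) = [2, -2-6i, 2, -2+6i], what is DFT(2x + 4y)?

By linearity: DFT(2x + 4y) = 2·DFT(x) + 4·DFT(y)
= 2·[0, -2+4i, 4, -2-4i] + 4·[2, -2-6i, 2, -2+6i]

Computing element-wise:
Z[0] = 2·(0) + 4·(2) = 8
Z[1] = 2·(-2+4i) + 4·(-2-6i) = -12-16i
Z[2] = 2·(4) + 4·(2) = 16
Z[3] = 2·(-2-4i) + 4·(-2+6i) = -12+16i

DFT(2x + 4y) = 2·X + 4·Y = [8, -12-16i, 16, -12+16i]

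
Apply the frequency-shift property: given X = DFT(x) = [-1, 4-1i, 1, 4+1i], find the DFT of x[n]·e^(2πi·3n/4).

Modulation property: DFT(ω_4^(-3n)·x[n]) = X[(k-3) mod 4], so circularly shift X by 3 positions.

X[k-3] = [4-1i, 1, 4+1i, -1]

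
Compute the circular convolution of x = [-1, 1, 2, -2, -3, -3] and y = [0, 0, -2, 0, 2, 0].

(x ⊛ y)[n] = Σ(m=0 to 5) x[m] · y[(n-m) mod 6]

Computing each output sample:
(x ⊛ y)[0] = 10
(x ⊛ y)[1] = 2
(x ⊛ y)[2] = -4
(x ⊛ y)[3] = -8
(x ⊛ y)[4] = -6
(x ⊛ y)[5] = 6

x ⊛ y = [10, 2, -4, -8, -6, 6]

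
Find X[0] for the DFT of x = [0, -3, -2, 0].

X[0] = Σ(n=0 to 3) x[n] · ω_4^0 = Σ x[n]
= (0) + (-3) + (-2) + (0)

X[0] = -5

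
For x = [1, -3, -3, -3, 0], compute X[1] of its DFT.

X[1] = Σ(n=0 to 4) x[n] · ω_5^(1n) where ω_5 = e^(-2πi/5)
= (1)·ω_5^0 + (-3)·ω_5^1 + (-3)·ω_5^2 + (-3)·ω_5^3 + (0)·ω_5^4

X[1] = 4.9271+2.8532i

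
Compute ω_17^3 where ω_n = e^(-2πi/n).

ω_17^3 = e^(-2πi·3/17)
= cos(-2π·3/17) + i·sin(-2π·3/17)
= cos(-6π/17) + i·sin(-6π/17)

ω_17^3 = cos(-6π/17) + i·sin(-6π/17) = 0.4457-0.8952i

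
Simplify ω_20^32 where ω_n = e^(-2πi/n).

Since ω_20^20 = 1, powers reduce modulo 20.
32 mod 20 = 12
So ω_20^32 = ω_20^12 = e^(-2πi·12/20)

ω_20^32 = ω_20^12 = -0.8090+0.5878i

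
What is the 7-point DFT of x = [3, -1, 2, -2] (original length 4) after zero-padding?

Original 4-point DFT: [2, 1-1i, 8, 1+1i]
Zero-padded 7-point DFT provides frequency interpolation.

DFT_7([x, 0, ...]) = [2, 3.7334-0.3003i, 0.1736+0.2790i, 5.5930+3.9474i, 5.5930-3.9474i, 0.1736-0.2790i, 3.7334+0.3003i]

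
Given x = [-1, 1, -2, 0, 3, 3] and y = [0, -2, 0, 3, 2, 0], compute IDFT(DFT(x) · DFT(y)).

(x ⊛ y)[n] = Σ(m=0 to 5) x[m] · y[(n-m) mod 6]

Computing each output sample:
(x ⊛ y)[0] = -10
(x ⊛ y)[1] = 11
(x ⊛ y)[2] = 13
(x ⊛ y)[3] = 7
(x ⊛ y)[4] = 1
(x ⊛ y)[5] = -10

x ⊛ y = [-10, 11, 13, 7, 1, -10]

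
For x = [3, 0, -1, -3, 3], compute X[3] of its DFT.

X[3] = Σ(n=0 to 4) x[n] · ω_5^(3n) where ω_5 = e^(-2πi/5)
= (3)·ω_5^0 + (0)·ω_5^3 + (-1)·ω_5^6 + (-3)·ω_5^9 + (3)·ω_5^12

X[3] = -0.6631-3.6655i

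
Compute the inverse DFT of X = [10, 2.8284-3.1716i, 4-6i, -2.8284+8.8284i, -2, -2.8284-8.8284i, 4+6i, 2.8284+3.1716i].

x[n] = (1/8) Σ(k=0 to 7) X[k] · e^(2πikn/8)

Computing each x[n]:
x[0] = 2
x[1] = 3
x[2] = 3
x[3] = -2
x[4] = 2
x[5] = 3
x[6] = -3
x[7] = 2

x = [2, 3, 3, -2, 2, 3, -3, 2]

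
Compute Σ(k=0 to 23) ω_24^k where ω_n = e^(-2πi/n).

Sum of all nth roots of unity equals 0 for n > 1 (geometric series with r ≠ 1).

0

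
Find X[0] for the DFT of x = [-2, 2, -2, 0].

X[0] = Σ(n=0 to 3) x[n] · ω_4^0 = Σ x[n]
= (-2) + (2) + (-2) + (0)

X[0] = -2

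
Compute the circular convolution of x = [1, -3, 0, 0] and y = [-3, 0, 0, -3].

(x ⊛ y)[n] = Σ(m=0 to 3) x[m] · y[(n-m) mod 4]

Computing each output sample:
(x ⊛ y)[0] = 6
(x ⊛ y)[1] = 9
(x ⊛ y)[2] = 0
(x ⊛ y)[3] = -3

x ⊛ y = [6, 9, 0, -3]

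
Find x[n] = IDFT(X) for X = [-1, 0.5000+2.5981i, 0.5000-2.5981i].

x[n] = (1/3) Σ(k=0 to 2) X[k] · e^(2πikn/3)

Computing each x[n]:
x[0] = 0
x[1] = -2
x[2] = 1

x = [0, -2, 1]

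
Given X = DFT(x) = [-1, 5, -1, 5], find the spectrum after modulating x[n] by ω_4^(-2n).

Modulation property: DFT(ω_4^(-2n)·x[n]) = X[(k-2) mod 4], so circularly shift X by 2 positions.

X[k-2] = [-1, 5, -1, 5]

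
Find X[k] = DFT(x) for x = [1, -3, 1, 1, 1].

X[k] = Σ(n=0 to 4) x[n] · ω_5^(nk)
where ω_5 = e^(-2πi/5)

Computing each X[k]:
X[0] = 1
X[1] = -1.2361+3.8042i
X[2] = 3.2361+2.3511i
X[3] = 3.2361-2.3511i
X[4] = -1.2361-3.8042i

X = [1, -1.2361+3.8042i, 3.2361+2.3511i, 3.2361-2.3511i, -1.2361-3.8042i]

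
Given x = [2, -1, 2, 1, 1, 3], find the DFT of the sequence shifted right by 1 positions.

Time shift by 1: X_shifted[k] = ω_6^(1k) · X[k]
Shifted x = [3, 2, -1, 2, 1, 1]

DFT(x[n-1]) = [8, 2.5000+0.8660i, 3.5000-2.5981i, -2, 3.5000+2.5981i, 2.5000-0.8660i]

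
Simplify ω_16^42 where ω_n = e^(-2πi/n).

Since ω_16^16 = 1, powers reduce modulo 16.
42 mod 16 = 10
So ω_16^42 = ω_16^10 = e^(-2πi·10/16)

ω_16^42 = ω_16^10 = -0.7071+0.7071i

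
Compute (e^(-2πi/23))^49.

Since ω_23^23 = 1, powers reduce modulo 23.
49 mod 23 = 3
So ω_23^49 = ω_23^3 = e^(-2πi·3/23)

ω_23^49 = ω_23^3 = 0.6826-0.7308i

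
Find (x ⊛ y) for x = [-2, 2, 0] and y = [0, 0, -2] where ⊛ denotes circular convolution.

(x ⊛ y)[n] = Σ(m=0 to 2) x[m] · y[(n-m) mod 3]

Computing each output sample:
(x ⊛ y)[0] = -4
(x ⊛ y)[1] = 0
(x ⊛ y)[2] = 4

x ⊛ y = [-4, 0, 4]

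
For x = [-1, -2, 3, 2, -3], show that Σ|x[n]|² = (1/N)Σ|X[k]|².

Time domain:
Σ|x[n]|² = |-1|² + |-2|² + |3|² + |2|² + |-3|² = 27.0000

Frequency domain:
(1/5)Σ|X[k]|² = (1/5)(|-1|² + |-6.5902-1.5388i|² + |4.5902+0.3633i|² + |4.5902-0.3633i|² + |-6.5902+1.5388i|²) = (1/5)·135.0000 = 27.0000

Both sides agree, confirming Parseval's theorem.

Σ|x[n]|² = (1/N)Σ|X[k]|² = 27.0000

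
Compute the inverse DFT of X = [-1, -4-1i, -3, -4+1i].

x[n] = (1/4) Σ(k=0 to 3) X[k] · e^(2πikn/4)

Computing each x[n]:
x[0] = -3
x[1] = 1
x[2] = 1
x[3] = 0

x = [-3, 1, 1, 0]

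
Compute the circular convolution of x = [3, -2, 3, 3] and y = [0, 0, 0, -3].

(x ⊛ y)[n] = Σ(m=0 to 3) x[m] · y[(n-m) mod 4]

Computing each output sample:
(x ⊛ y)[0] = 6
(x ⊛ y)[1] = -9
(x ⊛ y)[2] = -9
(x ⊛ y)[3] = -9

x ⊛ y = [6, -9, -9, -9]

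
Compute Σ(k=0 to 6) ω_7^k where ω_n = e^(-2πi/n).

Sum of all nth roots of unity equals 0 for n > 1 (geometric series with r ≠ 1).

0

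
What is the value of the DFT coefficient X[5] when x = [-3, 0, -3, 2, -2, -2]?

X[5] = Σ(n=0 to 5) x[n] · ω_6^(5n) where ω_6 = e^(-2πi/6)
= (-3)·ω_6^0 + (0)·ω_6^5 + (-3)·ω_6^10 + (2)·ω_6^15 + (-2)·ω_6^20 + (-2)·ω_6^25

X[5] = -3.5000+0.8660i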